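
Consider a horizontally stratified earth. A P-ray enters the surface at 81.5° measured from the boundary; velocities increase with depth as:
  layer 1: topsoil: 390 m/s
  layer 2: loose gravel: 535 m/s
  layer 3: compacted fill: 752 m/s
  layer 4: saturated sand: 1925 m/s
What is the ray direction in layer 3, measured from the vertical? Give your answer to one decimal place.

16.6°

From the normal: θ₁ = 90° − 81.5° = 8.5°.
Ray parameter p = sin 8.5° / 390 = 3.7900e-04 s/m.
sin θ_3 = p·V_3 = 3.7900e-04 × 752 = 0.2850.
θ_3 = 16.56° from the vertical.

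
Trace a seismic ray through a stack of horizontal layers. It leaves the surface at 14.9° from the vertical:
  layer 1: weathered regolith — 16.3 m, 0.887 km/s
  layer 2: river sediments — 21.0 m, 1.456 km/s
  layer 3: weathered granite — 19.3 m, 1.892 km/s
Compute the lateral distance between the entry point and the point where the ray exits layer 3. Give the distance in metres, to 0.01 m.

26.77 m

p = sin θ₁/V₁ = sin 14.9°/0.887 = 2.8989e-01 s/km is conserved through the stack.
Layer 1: θ = 14.90°; offset = 16.3·tan 14.90° = 4.3371 m.
Layer 2: sin θ = p·1.456 = 0.4221 → θ = 24.97°; offset = 21.0·tan 24.97° = 9.7773 m.
Layer 3: sin θ = p·1.892 = 0.5485 → θ = 33.26°; offset = 19.3·tan 33.26° = 12.6596 m.
Total horizontal offset = 26.7739 m.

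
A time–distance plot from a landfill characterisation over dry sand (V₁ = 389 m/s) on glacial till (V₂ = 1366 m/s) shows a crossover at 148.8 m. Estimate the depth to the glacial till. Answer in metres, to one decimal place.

55.5 m

x_cross = 2h·√((V₂+V₁)/(V₂−V₁)) → h = x_cross / (2·√((V₂+V₁)/(V₂−V₁))).
√((V₂+V₁)/(V₂−V₁)) = √((1366+389)/(1366−389)) = 1.3403.
h = 148.8 / (2·1.3403) = 55.51 m.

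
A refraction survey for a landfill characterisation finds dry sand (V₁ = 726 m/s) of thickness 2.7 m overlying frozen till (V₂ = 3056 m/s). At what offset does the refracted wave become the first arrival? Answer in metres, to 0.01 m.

x_cross = 2h·√((V₂+V₁)/(V₂−V₁)).
(V₂+V₁)/(V₂−V₁) = (3056+726)/(3056−726) = 1.6232; √ = 1.2740.
x_cross = 2·2.7·1.2740 = 6.88 m.

6.88 m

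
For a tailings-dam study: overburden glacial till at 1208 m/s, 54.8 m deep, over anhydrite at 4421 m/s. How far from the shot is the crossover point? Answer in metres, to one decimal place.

x_cross = 2h·√((V₂+V₁)/(V₂−V₁)).
(V₂+V₁)/(V₂−V₁) = (4421+1208)/(4421−1208) = 1.7519; √ = 1.3236.
x_cross = 2·54.8·1.3236 = 145.07 m.

145.1 m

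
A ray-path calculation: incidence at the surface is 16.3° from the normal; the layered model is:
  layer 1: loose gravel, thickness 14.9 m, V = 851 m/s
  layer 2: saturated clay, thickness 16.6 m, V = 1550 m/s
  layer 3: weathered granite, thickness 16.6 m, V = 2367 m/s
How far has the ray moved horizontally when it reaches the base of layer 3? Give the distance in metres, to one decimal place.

35.0 m

Apply Snell's law at each interface; in layer i the horizontal offset is hᵢ·tan θᵢ.
Layer 1: θ = 16.30°; offset = 14.9·tan 16.30° = 4.357 m.
Layer 2: sin θ = 1550·sin 16.3°/851 = 0.5112, θ = 30.74°; offset = 16.6·tan 30.74° = 9.874 m.
Layer 3: sin θ = 2367·sin 16.3°/851 = 0.7807, θ = 51.32°; offset = 16.6·tan 51.32° = 20.736 m.
Total horizontal offset = 34.966 m.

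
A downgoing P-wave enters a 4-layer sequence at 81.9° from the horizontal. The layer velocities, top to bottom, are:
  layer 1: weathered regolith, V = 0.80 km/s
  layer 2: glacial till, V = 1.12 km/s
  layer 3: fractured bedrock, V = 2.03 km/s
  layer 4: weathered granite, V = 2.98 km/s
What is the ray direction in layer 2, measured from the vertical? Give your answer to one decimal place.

11.4°

From the normal: θ₁ = 90° − 81.9° = 8.1°.
Ray parameter p = sin 8.1° / 0.80 = 1.7613e-01 s/km.
sin θ_2 = p·V_2 = 1.7613e-01 × 1.12 = 0.1973.
θ_2 = 11.38° from the vertical.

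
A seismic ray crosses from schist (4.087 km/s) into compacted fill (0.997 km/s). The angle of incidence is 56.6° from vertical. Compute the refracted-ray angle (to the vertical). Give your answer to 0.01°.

11.75°

Snell's law: sin θ₂ = (V₂/V₁)·sin θ₁ = (0.997/4.087)·sin 56.6° = 0.2037.
θ₂ = arcsin 0.2037 = 11.75° from the normal.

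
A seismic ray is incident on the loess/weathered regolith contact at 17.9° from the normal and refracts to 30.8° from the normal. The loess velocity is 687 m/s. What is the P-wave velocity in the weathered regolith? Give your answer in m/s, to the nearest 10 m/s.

1140 m/s

sin 17.9° = 0.3074; sin 30.8° = 0.5120.
V₂ = V₁·(sin θ₂/sin θ₁) = 687·(0.5120/0.3074) = 1144.51 m/s.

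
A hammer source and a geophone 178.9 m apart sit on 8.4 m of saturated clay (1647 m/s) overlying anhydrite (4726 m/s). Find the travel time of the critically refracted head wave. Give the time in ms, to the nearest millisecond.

47 ms

θ_c = arcsin(V₁/V₂) = arcsin(1647/4726) = 20.40°, cos θ_c = 0.9373.
Intercept time tᵢ = 2h cos θ_c / V₁ = 2·8.4·0.9373/1647 = 0.00956 s.
t = x/V₂ + tᵢ = 178.9/4726 + 0.00956 = 0.04742 s.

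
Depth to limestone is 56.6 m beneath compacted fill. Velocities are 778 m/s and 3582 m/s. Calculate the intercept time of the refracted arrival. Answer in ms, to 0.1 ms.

θ_c = arcsin(V₁/V₂) = arcsin(778/3582) = 12.54°; cos θ_c = 0.9761.
tᵢ = 2h·cos θ_c / V₁ = 2·56.6·0.9761 / 778 = 0.14203 s.

142.0 ms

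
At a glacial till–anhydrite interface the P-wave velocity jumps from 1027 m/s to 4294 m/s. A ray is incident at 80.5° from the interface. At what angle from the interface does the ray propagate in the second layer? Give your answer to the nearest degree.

Angle from the normal: 90° − 80.5° = 9.5°.
sin θ₁/V₁ = sin θ₂/V₂ ⇒ sin θ₂ = 4294·sin 9.5°/1027 = 4294·0.1650/1027 = 0.6901.
θ₂ = arcsin 0.6901 = 43.64° from the normal.
From the interface: 90° − 43.64° = 46.36°.

46°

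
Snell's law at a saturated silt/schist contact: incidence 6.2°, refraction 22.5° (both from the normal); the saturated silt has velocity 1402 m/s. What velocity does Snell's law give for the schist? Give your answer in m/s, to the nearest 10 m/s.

4970 m/s

Snell's law: sin 6.2°/V₁ = sin 22.5°/V₂.
V₂ = V₁·sin 22.5°/sin 6.2° = 1402 × 3.5434 = 4967.83 m/s.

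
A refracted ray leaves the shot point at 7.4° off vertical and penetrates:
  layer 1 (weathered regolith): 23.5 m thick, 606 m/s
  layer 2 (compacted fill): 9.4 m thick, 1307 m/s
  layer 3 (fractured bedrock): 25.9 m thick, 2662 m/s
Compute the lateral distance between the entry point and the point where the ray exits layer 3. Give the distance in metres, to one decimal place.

23.5 m

Apply Snell's law at each interface; in layer i the horizontal offset is hᵢ·tan θᵢ.
Layer 1: θ = 7.40°; offset = 23.5·tan 7.40° = 3.052 m.
Layer 2: sin θ = 1307·sin 7.4°/606 = 0.2778, θ = 16.13°; offset = 9.4·tan 16.13° = 2.718 m.
Layer 3: sin θ = 2662·sin 7.4°/606 = 0.5658, θ = 34.46°; offset = 25.9·tan 34.46° = 17.771 m.
Total horizontal offset = 23.541 m.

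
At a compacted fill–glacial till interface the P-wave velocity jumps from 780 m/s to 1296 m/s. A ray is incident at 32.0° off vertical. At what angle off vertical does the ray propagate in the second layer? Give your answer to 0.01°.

61.70°

sin θ₁/V₁ = sin θ₂/V₂ ⇒ sin θ₂ = 1296·sin 32.0°/780 = 1296·0.5299/780 = 0.8805.
θ₂ = arcsin 0.8805 = 61.70° from the normal.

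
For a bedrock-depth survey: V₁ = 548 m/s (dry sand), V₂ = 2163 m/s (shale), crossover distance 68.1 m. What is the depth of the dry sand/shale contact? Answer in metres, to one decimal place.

h = (x_cross/2)·√((V₂−V₁)/(V₂+V₁)).
(V₂−V₁)/(V₂+V₁) = (2163−548)/(2163+548) = 0.5957; √ = 0.7718.
h = (68.1/2)·0.7718 = 26.28 m.

26.3 m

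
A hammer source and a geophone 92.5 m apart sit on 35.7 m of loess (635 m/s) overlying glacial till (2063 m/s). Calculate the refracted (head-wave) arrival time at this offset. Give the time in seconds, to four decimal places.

t = x/V₂ + 2h·√(V₂²−V₁²)/(V₁V₂).
√(V₂²−V₁²) = √(2063²−635²) = 1962.8 m/s; delay term = 2·35.7·1962.8/(635·2063) = 0.10698 s.
t = 92.5/2063 + 0.10698 = 0.15182 s.

0.1518 s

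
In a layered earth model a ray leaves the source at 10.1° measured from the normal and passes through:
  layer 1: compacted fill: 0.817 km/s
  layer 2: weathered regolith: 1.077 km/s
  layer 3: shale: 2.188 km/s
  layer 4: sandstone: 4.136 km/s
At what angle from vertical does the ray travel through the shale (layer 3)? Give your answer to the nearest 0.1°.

Snell's law across each interface conserves sin θ / V, so sin θ_3 = V_3·sin θ₁/V₁.
sin θ_3 = 2.188 × sin 10.1° / 0.817 = 0.4696.
θ_3 = arcsin 0.4696 = 28.01°.

28.0°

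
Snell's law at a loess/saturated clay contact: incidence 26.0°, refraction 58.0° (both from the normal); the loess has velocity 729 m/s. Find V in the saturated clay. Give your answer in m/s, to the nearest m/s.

Snell's law: sin 26.0°/V₁ = sin 58.0°/V₂.
V₂ = V₁·sin 58.0°/sin 26.0° = 729 × 1.9345 = 1410.28 m/s.

1410 m/s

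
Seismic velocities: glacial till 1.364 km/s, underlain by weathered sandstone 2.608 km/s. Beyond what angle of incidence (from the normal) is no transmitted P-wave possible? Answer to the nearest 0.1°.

31.5°

At critical incidence the refracted ray runs along the interface (θ₂ = 90°), so sin θ_c = V₁/V₂.
θ_c = arcsin(1.364/2.608) = arcsin 0.5230 = 31.53°.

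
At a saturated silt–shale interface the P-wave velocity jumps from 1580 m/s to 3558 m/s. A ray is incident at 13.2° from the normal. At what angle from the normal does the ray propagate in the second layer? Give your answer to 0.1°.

sin θ₁/V₁ = sin θ₂/V₂ ⇒ sin θ₂ = 3558·sin 13.2°/1580 = 3558·0.2284/1580 = 0.5142.
θ₂ = arcsin 0.5142 = 30.95° from the normal.

30.9°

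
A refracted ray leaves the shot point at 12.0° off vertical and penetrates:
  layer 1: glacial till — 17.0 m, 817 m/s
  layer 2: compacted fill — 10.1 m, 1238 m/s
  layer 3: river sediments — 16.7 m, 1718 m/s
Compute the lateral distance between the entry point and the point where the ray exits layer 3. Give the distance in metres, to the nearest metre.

15 m

p = sin θ₁/V₁ = sin 12.0°/817 = 2.5448e-04 s/m is conserved through the stack.
Layer 1: θ = 12.00°; offset = 17.0·tan 12.00° = 3.613 m.
Layer 2: sin θ = p·1238 = 0.3150 → θ = 18.36°; offset = 10.1·tan 18.36° = 3.353 m.
Layer 3: sin θ = p·1718 = 0.4372 → θ = 25.93°; offset = 16.7·tan 25.93° = 8.118 m.
Total horizontal offset = 15.084 m.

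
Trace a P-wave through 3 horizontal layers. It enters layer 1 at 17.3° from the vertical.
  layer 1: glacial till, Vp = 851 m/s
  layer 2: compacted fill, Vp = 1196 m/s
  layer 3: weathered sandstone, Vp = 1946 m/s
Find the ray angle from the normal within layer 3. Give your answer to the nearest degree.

Ray parameter p = sin 17.3° / 851 = 3.4944e-04 s/m.
sin θ_3 = p·V_3 = 3.4944e-04 × 1946 = 0.6800.
θ_3 = 42.84° from the vertical.

43°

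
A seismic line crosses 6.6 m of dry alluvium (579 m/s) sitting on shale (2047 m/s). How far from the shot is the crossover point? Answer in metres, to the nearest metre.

18 m

θ_c = arcsin(579/2047) = 16.43°, so cos θ_c = 0.9592 and tᵢ = 2h cos θ_c/V₁ = 0.0219 s.
At crossover x/V₁ = x/V₂ + tᵢ ⇒ x = tᵢ/(1/V₁ − 1/V₂) = 0.02187/(1.7271e-03 − 4.8852e-04) = 17.65 m.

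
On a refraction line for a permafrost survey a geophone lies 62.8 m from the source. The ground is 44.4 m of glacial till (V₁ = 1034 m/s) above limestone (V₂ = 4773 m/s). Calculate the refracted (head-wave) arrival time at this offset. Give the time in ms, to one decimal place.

97.0 ms

θ_c = arcsin(V₁/V₂) = arcsin(1034/4773) = 12.51°, cos θ_c = 0.9763.
Intercept time tᵢ = 2h cos θ_c / V₁ = 2·44.4·0.9763/1034 = 0.08384 s.
t = x/V₂ + tᵢ = 62.8/4773 + 0.08384 = 0.09700 s.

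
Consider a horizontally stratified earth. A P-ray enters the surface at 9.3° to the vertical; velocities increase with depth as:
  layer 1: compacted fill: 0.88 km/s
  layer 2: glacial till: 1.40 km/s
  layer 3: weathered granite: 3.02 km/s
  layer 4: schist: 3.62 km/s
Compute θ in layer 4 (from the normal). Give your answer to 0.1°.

Ray parameter p = sin 9.3° / 0.88 = 1.8364e-01 s/km.
sin θ_4 = p·V_4 = 1.8364e-01 × 3.62 = 0.6648.
θ_4 = 41.67° from the vertical.

41.7°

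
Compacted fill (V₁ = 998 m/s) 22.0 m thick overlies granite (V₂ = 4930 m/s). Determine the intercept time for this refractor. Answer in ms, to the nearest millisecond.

43 ms

tᵢ = 2h·√(V₂²−V₁²)/(V₁V₂).
√(V₂²−V₁²) = √(4930²−998²) = 4827.9 m/s.
tᵢ = 2·22.0·4827.9/(998·4930) = 0.04318 s.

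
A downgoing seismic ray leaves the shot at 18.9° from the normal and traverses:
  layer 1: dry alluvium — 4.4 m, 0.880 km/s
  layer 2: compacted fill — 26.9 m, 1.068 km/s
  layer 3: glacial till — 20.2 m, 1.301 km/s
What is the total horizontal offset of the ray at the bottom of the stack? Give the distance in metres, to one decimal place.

24.0 m

p = sin θ₁/V₁ = sin 18.9°/0.880 = 3.6809e-01 s/km is conserved through the stack.
Layer 1: θ = 18.90°; offset = 4.4·tan 18.90° = 1.506 m.
Layer 2: sin θ = p·1.068 = 0.3931 → θ = 23.15°; offset = 26.9·tan 23.15° = 11.501 m.
Layer 3: sin θ = p·1.301 = 0.4789 → θ = 28.61°; offset = 20.2·tan 28.61° = 11.019 m.
Σ offsets = 24.026 m.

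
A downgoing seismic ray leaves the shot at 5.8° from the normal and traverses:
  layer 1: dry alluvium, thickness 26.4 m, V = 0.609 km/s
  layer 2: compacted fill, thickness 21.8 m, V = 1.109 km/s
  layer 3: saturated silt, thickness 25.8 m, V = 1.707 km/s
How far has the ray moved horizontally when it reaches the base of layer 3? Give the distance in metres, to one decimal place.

Ray parameter p = sin 5.8° / 0.609 km/s = 1.6594e-01 s/km.
Layer 1: θ = 5.80°; offset = 26.4·tan 5.80° = 2.682 m.
Layer 2: sin θ = p·1.109 = 0.1840 → θ = 10.60°; offset = 21.8·tan 10.60° = 4.081 m.
Layer 3: sin θ = p·1.707 = 0.2833 → θ = 16.45°; offset = 25.8·tan 16.45° = 7.620 m.
Σ offsets = 14.383 m.

14.4 m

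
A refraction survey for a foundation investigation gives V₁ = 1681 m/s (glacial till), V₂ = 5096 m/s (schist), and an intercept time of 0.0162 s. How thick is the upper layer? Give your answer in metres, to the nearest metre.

14 m

h = tᵢ·V₁·V₂ / (2·√(V₂²−V₁²)).
√(V₂²−V₁²) = √(5096² − 1681²) = 4810.8 m/s.
h = 0.0162 s × 1681 × 5096 / (2 × 4810.8) = 14.42 m.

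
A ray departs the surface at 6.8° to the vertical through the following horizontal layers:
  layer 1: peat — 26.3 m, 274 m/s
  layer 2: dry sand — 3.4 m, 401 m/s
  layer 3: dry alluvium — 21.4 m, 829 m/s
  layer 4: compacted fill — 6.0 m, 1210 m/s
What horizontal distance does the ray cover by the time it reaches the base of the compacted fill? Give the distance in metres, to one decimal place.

15.6 m

Ray parameter p = sin 6.8° / 274 m/s = 4.3213e-04 s/m.
Layer 1: θ = 6.80°; offset = 26.3·tan 6.80° = 3.136 m.
Layer 2: sin θ = p·401 = 0.1733 → θ = 9.98°; offset = 3.4·tan 9.98° = 0.598 m.
Layer 3: sin θ = p·829 = 0.3582 → θ = 20.99°; offset = 21.4·tan 20.99° = 8.211 m.
Layer 4: sin θ = p·1210 = 0.5229 → θ = 31.53°; offset = 6.0·tan 31.53° = 3.680 m.
Σ offsets = 15.626 m.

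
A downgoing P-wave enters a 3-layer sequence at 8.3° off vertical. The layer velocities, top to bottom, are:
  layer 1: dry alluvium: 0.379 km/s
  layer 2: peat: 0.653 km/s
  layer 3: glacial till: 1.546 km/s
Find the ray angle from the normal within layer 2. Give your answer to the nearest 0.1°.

14.4°

Snell's law across each interface conserves sin θ / V, so sin θ_2 = V_2·sin θ₁/V₁.
sin θ_2 = 0.653 × sin 8.3° / 0.379 = 0.2487.
θ_2 = 14.40° from the vertical.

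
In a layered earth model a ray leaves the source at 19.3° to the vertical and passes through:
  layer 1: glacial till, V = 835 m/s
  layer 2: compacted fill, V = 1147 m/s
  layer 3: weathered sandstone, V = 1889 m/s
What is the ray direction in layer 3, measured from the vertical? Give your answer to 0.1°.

Ray parameter p = sin 19.3° / 835 = 3.9583e-04 s/m.
sin θ_3 = p·V_3 = 3.9583e-04 × 1889 = 0.7477.
θ_3 = 48.39° from the vertical.

48.4°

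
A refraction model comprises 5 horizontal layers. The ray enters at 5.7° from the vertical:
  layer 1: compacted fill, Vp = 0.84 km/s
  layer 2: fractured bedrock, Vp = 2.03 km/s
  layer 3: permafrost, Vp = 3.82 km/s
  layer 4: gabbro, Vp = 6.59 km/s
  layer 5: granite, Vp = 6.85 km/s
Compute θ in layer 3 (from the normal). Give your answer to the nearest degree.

27°

Ray parameter p = sin 5.7° / 0.84 = 1.1824e-01 s/km.
sin θ_3 = p·V_3 = 1.1824e-01 × 3.82 = 0.4517.
θ_3 = arcsin 0.4517 = 26.85°.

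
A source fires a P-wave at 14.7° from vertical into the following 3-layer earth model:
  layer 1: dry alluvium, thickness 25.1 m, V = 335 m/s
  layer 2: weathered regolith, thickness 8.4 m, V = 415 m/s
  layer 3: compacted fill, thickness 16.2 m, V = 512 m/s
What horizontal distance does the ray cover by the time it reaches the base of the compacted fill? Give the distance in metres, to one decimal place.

16.2 m

Apply Snell's law at each interface; in layer i the horizontal offset is hᵢ·tan θᵢ.
Layer 1: θ = 14.70°; offset = 25.1·tan 14.70° = 6.585 m.
Layer 2: sin θ = 415·sin 14.7°/335 = 0.3144, θ = 18.32°; offset = 8.4·tan 18.32° = 2.782 m.
Layer 3: sin θ = 512·sin 14.7°/335 = 0.3878, θ = 22.82°; offset = 16.2·tan 22.82° = 6.816 m.
Summing the layer offsets gives 16.183 m.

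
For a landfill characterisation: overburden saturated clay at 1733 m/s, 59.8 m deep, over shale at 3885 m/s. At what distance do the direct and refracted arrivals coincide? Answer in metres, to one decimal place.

193.2 m

θ_c = arcsin(1733/3885) = 26.49°, so cos θ_c = 0.8950 and tᵢ = 2h cos θ_c/V₁ = 0.0618 s.
At crossover x/V₁ = x/V₂ + tᵢ ⇒ x = tᵢ/(1/V₁ − 1/V₂) = 0.06177/(5.7703e-04 − 2.5740e-04) = 193.24 m.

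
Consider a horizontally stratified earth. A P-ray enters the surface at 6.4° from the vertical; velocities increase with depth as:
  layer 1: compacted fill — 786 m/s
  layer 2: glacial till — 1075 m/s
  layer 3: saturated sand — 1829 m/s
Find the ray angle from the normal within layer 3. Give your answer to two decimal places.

Ray parameter p = sin 6.4° / 786 = 1.4182e-04 s/m.
sin θ_3 = p·V_3 = 1.4182e-04 × 1829 = 0.2594.
θ_3 = 15.03° from the vertical.

15.03°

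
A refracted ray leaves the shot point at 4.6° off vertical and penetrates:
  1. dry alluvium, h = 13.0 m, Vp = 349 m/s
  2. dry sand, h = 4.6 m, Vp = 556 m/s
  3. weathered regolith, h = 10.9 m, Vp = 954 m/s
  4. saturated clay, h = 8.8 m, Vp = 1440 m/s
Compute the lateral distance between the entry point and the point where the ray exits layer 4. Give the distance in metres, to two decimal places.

Ray parameter p = sin 4.6° / 349 m/s = 2.2980e-04 s/m.
Layer 1: θ = 4.60°; offset = 13.0·tan 4.60° = 1.0460 m.
Layer 2: sin θ = p·556 = 0.1278 → θ = 7.34°; offset = 4.6·tan 7.34° = 0.5926 m.
Layer 3: sin θ = p·954 = 0.2192 → θ = 12.66°; offset = 10.9·tan 12.66° = 2.4491 m.
Layer 4: sin θ = p·1440 = 0.3309 → θ = 19.32°; offset = 8.8·tan 19.32° = 3.0858 m.
Total horizontal offset = 7.1735 m.

7.17 m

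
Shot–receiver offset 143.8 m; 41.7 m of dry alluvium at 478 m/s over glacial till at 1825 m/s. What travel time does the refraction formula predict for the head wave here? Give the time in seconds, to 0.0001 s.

0.2472 s

θ_c = arcsin(V₁/V₂) = arcsin(478/1825) = 15.18°, cos θ_c = 0.9651.
Intercept time tᵢ = 2h cos θ_c / V₁ = 2·41.7·0.9651/478 = 0.16839 s.
t = x/V₂ + tᵢ = 143.8/1825 + 0.16839 = 0.24718 s.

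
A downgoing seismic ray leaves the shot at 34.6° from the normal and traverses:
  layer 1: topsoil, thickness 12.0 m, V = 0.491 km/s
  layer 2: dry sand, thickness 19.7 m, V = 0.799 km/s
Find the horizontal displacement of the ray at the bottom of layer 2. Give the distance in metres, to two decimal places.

55.90 m

p = sin θ₁/V₁ = sin 34.6°/0.491 = 1.1565e+00 s/km is conserved through the stack.
Layer 1: θ = 34.60°; offset = 12.0·tan 34.60° = 8.2782 m.
Layer 2: sin θ = p·0.799 = 0.9240 → θ = 67.53°; offset = 19.7·tan 67.53° = 47.6190 m.
Σ offsets = 55.8973 m.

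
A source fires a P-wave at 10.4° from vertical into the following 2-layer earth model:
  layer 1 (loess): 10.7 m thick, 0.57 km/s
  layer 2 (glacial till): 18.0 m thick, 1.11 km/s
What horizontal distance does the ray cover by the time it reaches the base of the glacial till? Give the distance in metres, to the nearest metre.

9 m

p = sin θ₁/V₁ = sin 10.4°/0.57 = 3.1670e-01 s/km is conserved through the stack.
Layer 1: θ = 10.40°; offset = 10.7·tan 10.40° = 1.964 m.
Layer 2: sin θ = p·1.11 = 0.3515 → θ = 20.58°; offset = 18.0·tan 20.58° = 6.759 m.
Total horizontal offset = 8.723 m.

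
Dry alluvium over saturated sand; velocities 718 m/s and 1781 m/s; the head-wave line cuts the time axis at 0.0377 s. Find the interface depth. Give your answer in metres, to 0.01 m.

14.79 m

θ_c = arcsin(718/1781) = 23.77°; cos θ_c = 0.9151.
tᵢ = 2h cos θ_c/V₁ ⇒ h = tᵢ·V₁/(2 cos θ_c) = 0.0377·718/(2·0.9151) = 14.79 m.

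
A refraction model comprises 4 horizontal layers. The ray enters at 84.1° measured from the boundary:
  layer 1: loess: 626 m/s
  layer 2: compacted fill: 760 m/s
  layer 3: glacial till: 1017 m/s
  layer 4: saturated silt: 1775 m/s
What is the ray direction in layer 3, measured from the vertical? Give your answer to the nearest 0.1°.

9.6°

From the normal: θ₁ = 90° − 84.1° = 5.9°.
Ray parameter p = sin 5.9° / 626 = 1.6421e-04 s/m.
sin θ_3 = p·V_3 = 1.6421e-04 × 1017 = 0.1670.
θ_3 = arcsin 0.1670 = 9.61°.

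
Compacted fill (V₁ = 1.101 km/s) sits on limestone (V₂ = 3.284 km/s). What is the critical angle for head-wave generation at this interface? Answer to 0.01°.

At critical incidence the refracted ray runs along the interface (θ₂ = 90°), so sin θ_c = V₁/V₂.
θ_c = arcsin(1.101/3.284) = arcsin 0.3353 = 19.59°.

19.59°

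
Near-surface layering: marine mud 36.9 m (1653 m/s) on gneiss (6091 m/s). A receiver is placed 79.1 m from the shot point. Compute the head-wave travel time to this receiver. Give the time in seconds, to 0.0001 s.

θ_c = arcsin(V₁/V₂) = arcsin(1653/6091) = 15.75°, cos θ_c = 0.9625.
Intercept time tᵢ = 2h cos θ_c / V₁ = 2·36.9·0.9625/1653 = 0.04297 s.
t = x/V₂ + tᵢ = 79.1/6091 + 0.04297 = 0.05596 s.

0.0560 s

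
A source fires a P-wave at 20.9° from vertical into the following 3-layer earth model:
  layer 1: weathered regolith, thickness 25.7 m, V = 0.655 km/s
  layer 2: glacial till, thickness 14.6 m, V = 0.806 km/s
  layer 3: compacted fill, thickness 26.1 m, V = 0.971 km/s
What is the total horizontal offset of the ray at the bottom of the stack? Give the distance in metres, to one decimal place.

Apply Snell's law at each interface; in layer i the horizontal offset is hᵢ·tan θᵢ.
Layer 1: θ = 20.90°; offset = 25.7·tan 20.90° = 9.814 m.
Layer 2: sin θ = 0.806·sin 20.9°/0.655 = 0.4390, θ = 26.04°; offset = 14.6·tan 26.04° = 7.133 m.
Layer 3: sin θ = 0.971·sin 20.9°/0.655 = 0.5288, θ = 31.93°; offset = 26.1·tan 31.93° = 16.263 m.
Summing the layer offsets gives 33.210 m.

33.2 m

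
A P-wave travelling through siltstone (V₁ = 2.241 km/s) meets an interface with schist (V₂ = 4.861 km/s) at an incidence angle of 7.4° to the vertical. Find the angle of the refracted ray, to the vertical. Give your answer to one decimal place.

16.2°

Snell's law: sin θ₂ = (V₂/V₁)·sin θ₁ = (4.861/2.241)·sin 7.4° = 0.2794.
θ₂ = arcsin 0.2794 = 16.22° from the normal.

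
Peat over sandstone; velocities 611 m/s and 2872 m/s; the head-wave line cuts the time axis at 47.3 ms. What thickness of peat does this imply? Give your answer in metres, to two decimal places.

14.79 m

h = tᵢ·V₁·V₂ / (2·√(V₂²−V₁²)).
√(V₂²−V₁²) = √(2872² − 611²) = 2806.3 m/s.
h = 0.0473 s × 611 × 2872 / (2 × 2806.3) = 14.79 m.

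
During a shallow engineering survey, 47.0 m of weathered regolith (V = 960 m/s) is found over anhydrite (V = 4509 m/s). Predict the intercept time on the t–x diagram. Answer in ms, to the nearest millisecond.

θ_c = arcsin(V₁/V₂) = arcsin(960/4509) = 12.29°; cos θ_c = 0.9771.
tᵢ = 2h·cos θ_c / V₁ = 2·47.0·0.9771 / 960 = 0.09567 s.

96 ms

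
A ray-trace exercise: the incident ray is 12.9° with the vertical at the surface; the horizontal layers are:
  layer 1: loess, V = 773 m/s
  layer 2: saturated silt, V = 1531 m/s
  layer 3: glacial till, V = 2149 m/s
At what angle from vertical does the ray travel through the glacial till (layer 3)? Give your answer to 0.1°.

Snell's law across each interface conserves sin θ / V, so sin θ_3 = V_3·sin θ₁/V₁.
sin θ_3 = 2149 × sin 12.9° / 773 = 0.6207.
θ_3 = 38.36° from the vertical.

38.4°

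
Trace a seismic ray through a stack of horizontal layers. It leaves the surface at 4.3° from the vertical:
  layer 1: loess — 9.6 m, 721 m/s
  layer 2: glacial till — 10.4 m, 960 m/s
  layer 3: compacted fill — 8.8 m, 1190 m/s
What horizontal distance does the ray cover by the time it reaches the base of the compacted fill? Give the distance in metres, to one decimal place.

Apply Snell's law at each interface; in layer i the horizontal offset is hᵢ·tan θᵢ.
Layer 1: θ = 4.30°; offset = 9.6·tan 4.30° = 0.722 m.
Layer 2: sin θ = 960·sin 4.3°/721 = 0.0998, θ = 5.73°; offset = 10.4·tan 5.73° = 1.043 m.
Layer 3: sin θ = 1190·sin 4.3°/721 = 0.1238, θ = 7.11°; offset = 8.8·tan 7.11° = 1.097 m.
Total horizontal offset = 2.863 m.

2.9 m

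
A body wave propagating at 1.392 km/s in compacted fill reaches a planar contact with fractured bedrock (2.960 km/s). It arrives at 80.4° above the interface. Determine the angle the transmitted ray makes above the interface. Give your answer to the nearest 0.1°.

Convert to the normal: θ₁ = 90° − 80.4° = 9.6°.
sin θ₁/V₁ = sin θ₂/V₂ ⇒ sin θ₂ = 2.960·sin 9.6°/1.392 = 2.960·0.1668/1.392 = 0.3546.
θ₂ = arcsin 0.3546 = 20.77° from the normal.
From the interface: 90° − 20.77° = 69.23°.

69.2°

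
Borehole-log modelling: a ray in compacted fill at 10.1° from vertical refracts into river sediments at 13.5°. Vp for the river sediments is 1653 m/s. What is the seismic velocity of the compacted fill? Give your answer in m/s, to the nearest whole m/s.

1242 m/s

Snell's law: sin 10.1°/V₁ = sin 13.5°/V₂.
V₁ = V₂·sin 10.1°/sin 13.5° = 1653 × 0.7512 = 1241.75 m/s.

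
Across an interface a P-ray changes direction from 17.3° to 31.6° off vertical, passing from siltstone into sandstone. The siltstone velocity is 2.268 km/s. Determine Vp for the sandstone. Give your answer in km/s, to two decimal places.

sin 17.3° = 0.2974; sin 31.6° = 0.5240.
V₂ = V₁·(sin θ₂/sin θ₁) = 2.268·(0.5240/0.2974) = 4.00 km/s.

4.00 km/s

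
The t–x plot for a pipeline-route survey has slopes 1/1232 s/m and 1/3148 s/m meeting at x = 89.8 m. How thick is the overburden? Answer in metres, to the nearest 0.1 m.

29.7 m

h = (x_cross/2)·√((V₂−V₁)/(V₂+V₁)).
(V₂−V₁)/(V₂+V₁) = (3148−1232)/(3148+1232) = 0.4374; √ = 0.6614.
h = (89.8/2)·0.6614 = 29.70 m.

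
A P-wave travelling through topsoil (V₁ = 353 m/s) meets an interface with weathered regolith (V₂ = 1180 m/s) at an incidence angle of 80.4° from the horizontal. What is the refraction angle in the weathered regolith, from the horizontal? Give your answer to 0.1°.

Convert to the normal: θ₁ = 90° − 80.4° = 9.6°.
sin θ₁/V₁ = sin θ₂/V₂ ⇒ sin θ₂ = 1180·sin 9.6°/353 = 1180·0.1668/353 = 0.5575.
θ₂ = arcsin 0.5575 = 33.88° from the normal.
From the interface: 90° − 33.88° = 56.12°.

56.1°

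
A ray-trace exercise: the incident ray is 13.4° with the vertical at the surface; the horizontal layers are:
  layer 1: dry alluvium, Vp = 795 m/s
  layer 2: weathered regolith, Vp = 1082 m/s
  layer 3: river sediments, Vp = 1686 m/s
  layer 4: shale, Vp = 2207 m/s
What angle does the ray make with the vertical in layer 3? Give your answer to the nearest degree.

29°

Snell's law across each interface conserves sin θ / V, so sin θ_3 = V_3·sin θ₁/V₁.
sin θ_3 = 1686 × sin 13.4° / 795 = 0.4915.
θ_3 = 29.44° from the vertical.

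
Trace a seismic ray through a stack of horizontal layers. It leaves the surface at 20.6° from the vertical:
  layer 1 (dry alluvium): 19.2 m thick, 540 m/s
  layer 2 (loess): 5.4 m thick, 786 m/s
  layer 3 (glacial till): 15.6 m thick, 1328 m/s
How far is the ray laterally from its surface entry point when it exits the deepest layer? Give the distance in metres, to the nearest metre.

p = sin θ₁/V₁ = sin 20.6°/540 = 6.5156e-04 s/m is conserved through the stack.
Layer 1: θ = 20.60°; offset = 19.2·tan 20.60° = 7.217 m.
Layer 2: sin θ = p·786 = 0.5121 → θ = 30.81°; offset = 5.4·tan 30.81° = 3.220 m.
Layer 3: sin θ = p·1328 = 0.8653 → θ = 59.91°; offset = 15.6·tan 59.91° = 26.926 m.
Σ offsets = 37.363 m.

37 m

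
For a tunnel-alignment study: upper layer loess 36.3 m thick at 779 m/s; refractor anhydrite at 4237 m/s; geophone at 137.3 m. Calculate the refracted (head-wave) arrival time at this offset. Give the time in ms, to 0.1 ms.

124.0 ms

θ_c = arcsin(V₁/V₂) = arcsin(779/4237) = 10.59°, cos θ_c = 0.9830.
Intercept time tᵢ = 2h cos θ_c / V₁ = 2·36.3·0.9830/779 = 0.09161 s.
t = x/V₂ + tᵢ = 137.3/4237 + 0.09161 = 0.12401 s.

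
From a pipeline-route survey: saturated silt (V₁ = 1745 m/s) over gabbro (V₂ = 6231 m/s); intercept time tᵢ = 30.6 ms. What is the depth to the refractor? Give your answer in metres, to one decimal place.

27.8 m

θ_c = arcsin(1745/6231) = 16.26°; cos θ_c = 0.9600.
tᵢ = 2h cos θ_c/V₁ ⇒ h = tᵢ·V₁/(2 cos θ_c) = 0.0306·1745/(2·0.9600) = 27.81 m.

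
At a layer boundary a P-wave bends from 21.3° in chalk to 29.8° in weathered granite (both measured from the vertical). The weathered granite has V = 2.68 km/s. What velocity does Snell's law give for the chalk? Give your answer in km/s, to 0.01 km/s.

1.96 km/s

sin 21.3° = 0.3633; sin 29.8° = 0.4970.
V₁ = V₂·(sin θ₁/sin θ₂) = 2.68·(0.3633/0.4970) = 1.96 km/s.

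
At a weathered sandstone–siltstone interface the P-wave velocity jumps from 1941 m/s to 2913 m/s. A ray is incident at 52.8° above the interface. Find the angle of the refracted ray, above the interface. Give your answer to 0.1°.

24.9°

Angle from the normal: 90° − 52.8° = 37.2°.
Snell's law: sin θ₂ = (V₂/V₁)·sin θ₁ = (2913/1941)·sin 37.2° = 0.9074.
θ₂ = sin⁻¹(0.9074) = 65.14° (from vertical).
From the interface: 90° − 65.14° = 24.86°.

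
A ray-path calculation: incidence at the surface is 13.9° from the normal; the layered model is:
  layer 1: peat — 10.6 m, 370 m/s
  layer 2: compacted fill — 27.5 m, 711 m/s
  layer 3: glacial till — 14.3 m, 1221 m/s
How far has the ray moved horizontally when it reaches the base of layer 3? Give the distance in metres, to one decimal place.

Apply Snell's law at each interface; in layer i the horizontal offset is hᵢ·tan θᵢ.
Layer 1: θ = 13.90°; offset = 10.6·tan 13.90° = 2.623 m.
Layer 2: sin θ = 711·sin 13.9°/370 = 0.4616, θ = 27.49°; offset = 27.5·tan 27.49° = 14.311 m.
Layer 3: sin θ = 1221·sin 13.9°/370 = 0.7928, θ = 52.44°; offset = 14.3·tan 52.44° = 18.598 m.
Σ offsets = 35.532 m.

35.5 m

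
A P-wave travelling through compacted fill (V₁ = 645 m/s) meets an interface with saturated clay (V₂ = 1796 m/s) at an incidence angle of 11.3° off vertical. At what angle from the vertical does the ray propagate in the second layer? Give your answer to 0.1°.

33.1°

sin θ₁/V₁ = sin θ₂/V₂ ⇒ sin θ₂ = 1796·sin 11.3°/645 = 1796·0.1959/645 = 0.5456.
θ₂ = sin⁻¹(0.5456) = 33.07° (from vertical).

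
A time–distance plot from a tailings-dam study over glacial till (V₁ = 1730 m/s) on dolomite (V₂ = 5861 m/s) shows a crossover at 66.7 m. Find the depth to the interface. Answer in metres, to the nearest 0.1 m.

x_cross = 2h·√((V₂+V₁)/(V₂−V₁)) → h = x_cross / (2·√((V₂+V₁)/(V₂−V₁))).
√((V₂+V₁)/(V₂−V₁)) = √((5861+1730)/(5861−1730)) = 1.3556.
h = 66.7 / (2·1.3556) = 24.60 m.

24.6 m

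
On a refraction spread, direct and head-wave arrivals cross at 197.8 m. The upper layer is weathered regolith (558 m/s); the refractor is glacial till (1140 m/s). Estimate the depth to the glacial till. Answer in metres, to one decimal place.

57.9 m

x_cross = 2h·√((V₂+V₁)/(V₂−V₁)) → h = x_cross / (2·√((V₂+V₁)/(V₂−V₁))).
√((V₂+V₁)/(V₂−V₁)) = √((1140+558)/(1140−558)) = 1.7081.
h = 197.8 / (2·1.7081) = 57.90 m.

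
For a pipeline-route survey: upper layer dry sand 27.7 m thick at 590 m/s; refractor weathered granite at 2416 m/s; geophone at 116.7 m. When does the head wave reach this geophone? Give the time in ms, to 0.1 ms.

θ_c = arcsin(V₁/V₂) = arcsin(590/2416) = 14.13°, cos θ_c = 0.9697.
Intercept time tᵢ = 2h cos θ_c / V₁ = 2·27.7·0.9697/590 = 0.09106 s.
t = x/V₂ + tᵢ = 116.7/2416 + 0.09106 = 0.13936 s.

139.4 ms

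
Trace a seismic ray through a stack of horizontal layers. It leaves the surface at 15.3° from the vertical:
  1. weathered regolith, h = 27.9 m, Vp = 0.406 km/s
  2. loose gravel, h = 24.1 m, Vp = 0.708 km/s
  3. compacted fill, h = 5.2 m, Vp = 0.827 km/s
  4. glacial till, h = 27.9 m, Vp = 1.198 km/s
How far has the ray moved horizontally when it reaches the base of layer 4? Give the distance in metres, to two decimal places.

p = sin θ₁/V₁ = sin 15.3°/0.406 = 6.4993e-01 s/km is conserved through the stack.
Layer 1: θ = 15.30°; offset = 27.9·tan 15.30° = 7.6326 m.
Layer 2: sin θ = p·0.708 = 0.4602 → θ = 27.40°; offset = 24.1·tan 27.40° = 12.4906 m.
Layer 3: sin θ = p·0.827 = 0.5375 → θ = 32.51°; offset = 5.2·tan 32.51° = 3.3145 m.
Layer 4: sin θ = p·1.198 = 0.7786 → θ = 51.13°; offset = 27.9·tan 51.13° = 34.6194 m.
Σ offsets = 58.0571 m.

58.06 m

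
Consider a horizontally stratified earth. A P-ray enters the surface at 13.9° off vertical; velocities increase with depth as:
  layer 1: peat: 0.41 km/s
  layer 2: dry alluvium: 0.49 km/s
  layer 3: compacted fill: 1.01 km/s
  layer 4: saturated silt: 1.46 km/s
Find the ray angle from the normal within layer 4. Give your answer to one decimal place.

58.8°

Snell's law across each interface conserves sin θ / V, so sin θ_4 = V_4·sin θ₁/V₁.
sin θ_4 = 1.46 × sin 13.9° / 0.41 = 0.8554.
θ_4 = 58.81° from the vertical.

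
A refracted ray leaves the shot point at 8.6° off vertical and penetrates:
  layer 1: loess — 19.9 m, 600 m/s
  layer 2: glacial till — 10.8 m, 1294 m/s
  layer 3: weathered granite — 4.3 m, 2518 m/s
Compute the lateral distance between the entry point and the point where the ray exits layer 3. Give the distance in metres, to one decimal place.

10.2 m

Apply Snell's law at each interface; in layer i the horizontal offset is hᵢ·tan θᵢ.
Layer 1: θ = 8.60°; offset = 19.9·tan 8.60° = 3.010 m.
Layer 2: sin θ = 1294·sin 8.6°/600 = 0.3225, θ = 18.81°; offset = 10.8·tan 18.81° = 3.680 m.
Layer 3: sin θ = 2518·sin 8.6°/600 = 0.6275, θ = 38.87°; offset = 4.3·tan 38.87° = 3.466 m.
Total horizontal offset = 10.155 m.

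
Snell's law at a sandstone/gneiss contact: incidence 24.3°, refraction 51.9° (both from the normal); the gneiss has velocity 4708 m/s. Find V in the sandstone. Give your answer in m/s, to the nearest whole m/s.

2462 m/s

sin 24.3° = 0.4115; sin 51.9° = 0.7869.
V₁ = V₂·(sin θ₁/sin θ₂) = 4708·(0.4115/0.7869) = 2461.97 m/s.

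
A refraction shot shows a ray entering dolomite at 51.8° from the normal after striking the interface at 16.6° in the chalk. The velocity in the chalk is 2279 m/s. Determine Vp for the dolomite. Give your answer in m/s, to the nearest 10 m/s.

6270 m/s

sin 16.6° = 0.2857; sin 51.8° = 0.7859.
V₂ = V₁·(sin θ₂/sin θ₁) = 2279·(0.7859/0.2857) = 6268.96 m/s.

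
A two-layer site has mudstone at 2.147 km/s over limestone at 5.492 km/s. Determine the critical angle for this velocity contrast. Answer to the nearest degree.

Critical incidence: sin θ_c = V₁/V₂ = 2.147/5.492 = 0.3909.
θ_c = arcsin 0.3909 = 23.01°.

23°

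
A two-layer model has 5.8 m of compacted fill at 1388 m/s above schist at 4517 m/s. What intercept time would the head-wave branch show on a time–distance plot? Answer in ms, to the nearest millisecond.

θ_c = arcsin(V₁/V₂) = arcsin(1388/4517) = 17.90°; cos θ_c = 0.9516.
tᵢ = 2h·cos θ_c / V₁ = 2·5.8·0.9516 / 1388 = 0.00795 s.

8 ms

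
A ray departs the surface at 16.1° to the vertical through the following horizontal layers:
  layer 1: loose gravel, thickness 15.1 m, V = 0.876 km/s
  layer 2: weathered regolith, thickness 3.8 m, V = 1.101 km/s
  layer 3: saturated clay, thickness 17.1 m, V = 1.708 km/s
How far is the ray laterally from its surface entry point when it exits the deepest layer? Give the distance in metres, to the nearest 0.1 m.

16.8 m

Apply Snell's law at each interface; in layer i the horizontal offset is hᵢ·tan θᵢ.
Layer 1: θ = 16.10°; offset = 15.1·tan 16.10° = 4.358 m.
Layer 2: sin θ = 1.101·sin 16.1°/0.876 = 0.3485, θ = 20.40°; offset = 3.8·tan 20.40° = 1.413 m.
Layer 3: sin θ = 1.708·sin 16.1°/0.876 = 0.5407, θ = 32.73°; offset = 17.1·tan 32.73° = 10.991 m.
Total horizontal offset = 16.763 m.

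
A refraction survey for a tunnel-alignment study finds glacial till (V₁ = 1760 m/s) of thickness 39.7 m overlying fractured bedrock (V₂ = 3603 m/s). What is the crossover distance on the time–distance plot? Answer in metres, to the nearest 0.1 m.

135.4 m

x_cross = 2h·√((V₂+V₁)/(V₂−V₁)).
(V₂+V₁)/(V₂−V₁) = (3603+1760)/(3603−1760) = 2.9099; √ = 1.7059.
x_cross = 2·39.7·1.7059 = 135.44 m.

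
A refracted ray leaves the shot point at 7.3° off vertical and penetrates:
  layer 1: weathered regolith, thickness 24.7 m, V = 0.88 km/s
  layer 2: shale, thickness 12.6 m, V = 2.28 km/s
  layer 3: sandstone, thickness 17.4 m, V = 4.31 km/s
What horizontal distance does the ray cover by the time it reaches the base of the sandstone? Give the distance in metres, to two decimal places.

Ray parameter p = sin 7.3° / 0.88 km/s = 1.4439e-01 s/km.
Layer 1: θ = 7.30°; offset = 24.7·tan 7.30° = 3.1641 m.
Layer 2: sin θ = p·2.28 = 0.3292 → θ = 19.22°; offset = 12.6·tan 19.22° = 4.3930 m.
Layer 3: sin θ = p·4.31 = 0.6223 → θ = 38.49°; offset = 17.4·tan 38.49° = 13.8338 m.
Σ offsets = 21.3909 m.

21.39 m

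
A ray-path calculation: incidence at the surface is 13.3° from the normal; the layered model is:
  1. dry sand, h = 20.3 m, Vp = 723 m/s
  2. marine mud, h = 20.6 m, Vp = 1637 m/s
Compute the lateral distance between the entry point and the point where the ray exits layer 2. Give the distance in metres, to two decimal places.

Apply Snell's law at each interface; in layer i the horizontal offset is hᵢ·tan θᵢ.
Layer 1: θ = 13.30°; offset = 20.3·tan 13.30° = 4.7987 m.
Layer 2: sin θ = 1637·sin 13.3°/723 = 0.5209, θ = 31.39°; offset = 20.6·tan 31.39° = 12.5698 m.
Total horizontal offset = 17.3685 m.

17.37 m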